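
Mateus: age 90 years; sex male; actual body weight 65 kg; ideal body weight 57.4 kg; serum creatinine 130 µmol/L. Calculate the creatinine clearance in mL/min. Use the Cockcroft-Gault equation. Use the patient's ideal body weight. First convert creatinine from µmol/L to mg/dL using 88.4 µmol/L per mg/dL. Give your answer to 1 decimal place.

27.1 mL/min

SCr = 130 / 88.4 = 1.471 mg/dL
CrCl = (140 − 90) × 57.4 / (72 × 1.471) = 2870.0 / 105.91 ≈ 27.1 mL/min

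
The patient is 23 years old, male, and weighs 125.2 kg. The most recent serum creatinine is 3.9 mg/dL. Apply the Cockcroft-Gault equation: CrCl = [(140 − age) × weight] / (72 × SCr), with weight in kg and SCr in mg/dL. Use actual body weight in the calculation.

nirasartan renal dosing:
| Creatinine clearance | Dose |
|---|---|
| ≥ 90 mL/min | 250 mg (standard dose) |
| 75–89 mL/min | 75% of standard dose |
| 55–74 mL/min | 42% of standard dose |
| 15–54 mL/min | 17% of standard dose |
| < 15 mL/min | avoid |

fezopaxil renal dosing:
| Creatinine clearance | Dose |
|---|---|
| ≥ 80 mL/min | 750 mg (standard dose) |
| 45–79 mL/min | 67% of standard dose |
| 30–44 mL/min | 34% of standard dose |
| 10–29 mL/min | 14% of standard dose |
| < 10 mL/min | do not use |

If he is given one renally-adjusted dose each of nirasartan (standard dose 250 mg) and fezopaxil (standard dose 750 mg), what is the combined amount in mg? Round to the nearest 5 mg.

545 mg

CrCl = (140 − 23) × 125.2 / (72 × 3.9) = 14648.4 / 280.80 ≈ 52.2 mL/min
CrCl ≈ 52 mL/min.
nirasartan: 15–54 mL/min → 17% of 250 mg = 42.5 mg.
fezopaxil: 45–79 mL/min → 67% of 750 mg = 502.5 mg.
Total = 42.5 + 502.5 = 545 mg.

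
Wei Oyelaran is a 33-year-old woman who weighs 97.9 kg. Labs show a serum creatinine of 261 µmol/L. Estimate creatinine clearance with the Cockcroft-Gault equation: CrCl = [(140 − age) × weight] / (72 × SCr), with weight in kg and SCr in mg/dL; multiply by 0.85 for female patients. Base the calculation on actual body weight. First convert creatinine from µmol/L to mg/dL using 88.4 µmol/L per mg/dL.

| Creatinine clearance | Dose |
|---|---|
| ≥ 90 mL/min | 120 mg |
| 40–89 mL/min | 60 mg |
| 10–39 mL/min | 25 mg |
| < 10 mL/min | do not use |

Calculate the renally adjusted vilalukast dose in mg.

SCr = 261 / 88.4 = 2.952 mg/dL
CrCl = (140 − 33) × 97.9 / (72 × 2.952) × 0.85 = 10475.3 / 212.54 × 0.85 ≈ 41.9 mL/min
CrCl ≈ 42 mL/min → bracket 40–89 mL/min.
Dose for this bracket: 60 mg.

60 mg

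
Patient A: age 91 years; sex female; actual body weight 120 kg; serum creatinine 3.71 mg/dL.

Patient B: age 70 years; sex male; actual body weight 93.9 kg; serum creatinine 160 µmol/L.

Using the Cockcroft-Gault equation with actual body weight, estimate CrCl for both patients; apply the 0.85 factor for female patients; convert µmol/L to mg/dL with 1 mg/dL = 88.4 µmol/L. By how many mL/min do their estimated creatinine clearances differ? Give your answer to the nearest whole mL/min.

Patient A: CrCl = (140 − 91) × 120 / (72 × 3.71) × 0.85 = 5880.0 / 267.12 × 0.85 ≈ 18.7 mL/min
Patient B: SCr = 160 / 88.4 = 1.81 mg/dL
Patient B: CrCl = (140 − 70) × 93.9 / (72 × 1.81) = 6573.0 / 130.32 ≈ 50.4 mL/min
|18.7 − 50.4| = 31.7 mL/min

32 mL/min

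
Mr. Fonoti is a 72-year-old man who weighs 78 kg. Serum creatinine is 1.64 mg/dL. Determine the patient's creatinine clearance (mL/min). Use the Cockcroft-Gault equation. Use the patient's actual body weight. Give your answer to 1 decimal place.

CrCl = (140 − 72) × 78 / (72 × 1.64) = 5304.0 / 118.08 ≈ 44.9 mL/min

44.9 mL/min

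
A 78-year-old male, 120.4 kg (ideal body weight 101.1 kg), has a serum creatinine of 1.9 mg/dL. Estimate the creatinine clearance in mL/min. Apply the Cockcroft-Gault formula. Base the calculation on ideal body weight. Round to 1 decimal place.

CrCl = (140 − 78) × 101.1 / (72 × 1.9) = 6268.2 / 136.80 ≈ 45.8 mL/min

45.8 mL/min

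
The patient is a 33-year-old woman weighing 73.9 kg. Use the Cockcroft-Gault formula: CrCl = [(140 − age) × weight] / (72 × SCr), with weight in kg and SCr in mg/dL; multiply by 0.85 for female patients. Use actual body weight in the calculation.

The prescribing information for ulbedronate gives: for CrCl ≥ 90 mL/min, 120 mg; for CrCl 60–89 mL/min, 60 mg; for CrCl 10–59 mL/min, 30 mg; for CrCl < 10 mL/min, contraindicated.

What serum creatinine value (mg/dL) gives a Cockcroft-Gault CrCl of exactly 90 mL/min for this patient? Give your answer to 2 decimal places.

1.04 mg/dL

Standard dose requires CrCl ≥ 90 mL/min.
Set (140 − 33) × 73.9 × 0.85 / (72 × SCr) = 90
SCr = (140 − 33) × 73.9 × 0.85 / (72 × 90) = 1.037 mg/dL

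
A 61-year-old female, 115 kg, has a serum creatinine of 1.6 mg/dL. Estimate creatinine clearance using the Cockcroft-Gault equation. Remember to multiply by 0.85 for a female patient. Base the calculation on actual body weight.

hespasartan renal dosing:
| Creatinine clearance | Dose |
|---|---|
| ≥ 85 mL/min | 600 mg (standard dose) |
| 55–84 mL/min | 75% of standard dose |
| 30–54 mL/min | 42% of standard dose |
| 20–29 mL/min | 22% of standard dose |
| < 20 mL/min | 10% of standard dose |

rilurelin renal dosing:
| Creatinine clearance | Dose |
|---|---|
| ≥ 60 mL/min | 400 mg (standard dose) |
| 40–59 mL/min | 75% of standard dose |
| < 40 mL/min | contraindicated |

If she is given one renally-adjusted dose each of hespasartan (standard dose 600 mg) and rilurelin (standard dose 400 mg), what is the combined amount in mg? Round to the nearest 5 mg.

850 mg

CrCl = (140 − 61) × 115 / (72 × 1.6) × 0.85 = 9085.0 / 115.20 × 0.85 ≈ 67.0 mL/min
CrCl ≈ 67 mL/min.
hespasartan: 55–84 mL/min → 75% of 600 mg = 450 mg.
rilurelin: ≥ 60 mL/min → 100% of 400 mg = 400 mg.
Total = 450 + 400 = 850 mg.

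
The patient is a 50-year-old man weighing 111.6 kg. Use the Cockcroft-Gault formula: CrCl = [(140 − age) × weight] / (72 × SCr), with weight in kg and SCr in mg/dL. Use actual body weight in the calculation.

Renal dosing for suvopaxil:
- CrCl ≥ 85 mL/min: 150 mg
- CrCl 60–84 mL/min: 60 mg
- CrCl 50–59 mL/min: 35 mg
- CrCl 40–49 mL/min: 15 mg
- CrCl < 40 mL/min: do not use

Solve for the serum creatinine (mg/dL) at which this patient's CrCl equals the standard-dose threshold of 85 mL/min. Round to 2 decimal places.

1.64 mg/dL

Standard dose requires CrCl ≥ 85 mL/min.
Set (140 − 50) × 111.6 / (72 × SCr) = 85
SCr = (140 − 50) × 111.6 / (72 × 85) = 1.641 mg/dL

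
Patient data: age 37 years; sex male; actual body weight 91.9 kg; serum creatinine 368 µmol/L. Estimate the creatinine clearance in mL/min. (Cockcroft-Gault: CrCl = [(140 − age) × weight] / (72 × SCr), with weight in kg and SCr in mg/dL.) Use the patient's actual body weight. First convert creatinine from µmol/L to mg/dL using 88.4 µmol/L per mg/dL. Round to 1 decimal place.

SCr = 368 / 88.4 = 4.163 mg/dL
CrCl = (140 − 37) × 91.9 / (72 × 4.163) = 9465.7 / 299.74 ≈ 31.6 mL/min

31.6 mL/min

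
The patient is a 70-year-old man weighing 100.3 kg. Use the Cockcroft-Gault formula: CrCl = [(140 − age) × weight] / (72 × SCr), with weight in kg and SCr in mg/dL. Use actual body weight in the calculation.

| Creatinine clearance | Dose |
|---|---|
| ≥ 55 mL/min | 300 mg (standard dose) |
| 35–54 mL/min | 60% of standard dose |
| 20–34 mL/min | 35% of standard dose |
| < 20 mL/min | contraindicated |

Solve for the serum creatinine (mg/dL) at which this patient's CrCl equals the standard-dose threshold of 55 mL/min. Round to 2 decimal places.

Standard dose requires CrCl ≥ 55 mL/min.
Set (140 − 70) × 100.3 / (72 × SCr) = 55
SCr = (140 − 70) × 100.3 / (72 × 55) = 1.773 mg/dL

1.77 mg/dL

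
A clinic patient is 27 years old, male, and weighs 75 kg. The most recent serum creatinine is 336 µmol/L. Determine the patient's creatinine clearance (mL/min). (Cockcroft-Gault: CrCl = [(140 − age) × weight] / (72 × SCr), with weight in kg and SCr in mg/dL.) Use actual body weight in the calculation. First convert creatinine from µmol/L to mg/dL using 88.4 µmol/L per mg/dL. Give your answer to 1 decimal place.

31.0 mL/min

SCr = 336 / 88.4 = 3.801 mg/dL
CrCl = (140 − 27) × 75 / (72 × 3.801) = 8475.0 / 273.67 ≈ 31.0 mL/min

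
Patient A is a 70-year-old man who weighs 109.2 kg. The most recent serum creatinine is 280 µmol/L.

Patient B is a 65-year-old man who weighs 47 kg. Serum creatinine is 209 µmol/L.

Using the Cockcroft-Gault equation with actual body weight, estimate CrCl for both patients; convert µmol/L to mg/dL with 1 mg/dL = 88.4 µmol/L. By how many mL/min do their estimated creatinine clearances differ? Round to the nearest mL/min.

13 mL/min

Patient A: SCr = 280 / 88.4 = 3.167 mg/dL
Patient A: CrCl = (140 − 70) × 109.2 / (72 × 3.167) = 7644.0 / 228.02 ≈ 33.5 mL/min
Patient B: SCr = 209 / 88.4 = 2.364 mg/dL
Patient B: CrCl = (140 − 65) × 47 / (72 × 2.364) = 3525.0 / 170.21 ≈ 20.7 mL/min
|33.5 − 20.7| = 12.8 mL/min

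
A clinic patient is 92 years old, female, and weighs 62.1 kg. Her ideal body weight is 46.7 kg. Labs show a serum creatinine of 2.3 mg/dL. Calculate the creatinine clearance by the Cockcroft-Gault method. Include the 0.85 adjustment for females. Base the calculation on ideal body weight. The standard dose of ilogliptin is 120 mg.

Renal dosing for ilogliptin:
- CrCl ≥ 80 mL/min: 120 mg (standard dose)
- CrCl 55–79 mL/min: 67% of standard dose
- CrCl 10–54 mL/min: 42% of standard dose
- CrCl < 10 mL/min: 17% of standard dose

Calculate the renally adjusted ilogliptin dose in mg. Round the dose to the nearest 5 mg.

CrCl = (140 − 92) × 46.7 / (72 × 2.3) × 0.85 = 2241.6 / 165.60 × 0.85 ≈ 11.5 mL/min
CrCl ≈ 12 mL/min → bracket 10–54 mL/min.
42% of 120 mg = 50.4 mg → 50 mg

50 mg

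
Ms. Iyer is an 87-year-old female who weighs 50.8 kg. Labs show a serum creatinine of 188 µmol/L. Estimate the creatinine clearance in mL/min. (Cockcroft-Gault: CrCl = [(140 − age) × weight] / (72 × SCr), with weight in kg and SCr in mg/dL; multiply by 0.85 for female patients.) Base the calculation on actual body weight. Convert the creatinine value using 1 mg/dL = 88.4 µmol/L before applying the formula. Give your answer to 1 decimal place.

SCr = 188 / 88.4 = 2.127 mg/dL
CrCl = (140 − 87) × 50.8 / (72 × 2.127) × 0.85 = 2692.4 / 153.14 × 0.85 ≈ 14.9 mL/min

14.9 mL/min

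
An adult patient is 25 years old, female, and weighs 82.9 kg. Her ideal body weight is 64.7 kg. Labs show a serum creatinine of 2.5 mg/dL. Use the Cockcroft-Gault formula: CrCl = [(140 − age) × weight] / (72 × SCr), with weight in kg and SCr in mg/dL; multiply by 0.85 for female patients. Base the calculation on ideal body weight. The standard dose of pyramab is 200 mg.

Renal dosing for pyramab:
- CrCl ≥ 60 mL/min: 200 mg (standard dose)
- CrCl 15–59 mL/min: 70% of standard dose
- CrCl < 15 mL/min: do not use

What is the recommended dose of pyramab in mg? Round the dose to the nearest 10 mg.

140 mg

CrCl = (140 − 25) × 64.7 / (72 × 2.5) × 0.85 = 7440.5 / 180.00 × 0.85 ≈ 35.1 mL/min
CrCl ≈ 35 mL/min → bracket 15–59 mL/min.
70% of 200 mg = 140 mg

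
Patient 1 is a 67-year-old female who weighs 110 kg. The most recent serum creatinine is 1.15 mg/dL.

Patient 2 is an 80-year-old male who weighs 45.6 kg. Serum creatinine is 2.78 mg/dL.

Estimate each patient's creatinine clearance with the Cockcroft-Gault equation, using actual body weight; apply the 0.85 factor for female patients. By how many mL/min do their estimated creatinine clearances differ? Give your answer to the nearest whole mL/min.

Patient 1: CrCl = (140 − 67) × 110 / (72 × 1.15) × 0.85 = 8030.0 / 82.80 × 0.85 ≈ 82.4 mL/min
Patient 2: CrCl = (140 − 80) × 45.6 / (72 × 2.78) = 2736.0 / 200.16 ≈ 13.7 mL/min
|82.4 − 13.7| = 68.7 mL/min

69 mL/min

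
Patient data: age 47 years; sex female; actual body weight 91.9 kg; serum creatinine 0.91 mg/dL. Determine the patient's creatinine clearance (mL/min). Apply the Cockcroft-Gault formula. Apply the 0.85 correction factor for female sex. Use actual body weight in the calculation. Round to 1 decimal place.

110.9 mL/min

CrCl = (140 − 47) × 91.9 / (72 × 0.91) × 0.85 = 8546.7 / 65.52 × 0.85 ≈ 110.9 mL/min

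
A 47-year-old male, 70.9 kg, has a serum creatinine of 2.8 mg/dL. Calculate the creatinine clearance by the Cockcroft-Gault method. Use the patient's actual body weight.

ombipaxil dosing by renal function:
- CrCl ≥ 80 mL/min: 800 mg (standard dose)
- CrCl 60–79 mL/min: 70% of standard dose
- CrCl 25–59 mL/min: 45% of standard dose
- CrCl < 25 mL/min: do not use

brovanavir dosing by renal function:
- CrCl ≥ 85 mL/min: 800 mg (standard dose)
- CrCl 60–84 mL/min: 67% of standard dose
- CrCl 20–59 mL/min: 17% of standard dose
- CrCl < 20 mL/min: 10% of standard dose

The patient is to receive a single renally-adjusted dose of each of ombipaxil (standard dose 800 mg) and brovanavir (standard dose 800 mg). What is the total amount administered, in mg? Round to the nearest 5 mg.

CrCl = (140 − 47) × 70.9 / (72 × 2.8) = 6593.7 / 201.60 ≈ 32.7 mL/min
CrCl ≈ 33 mL/min.
ombipaxil: 25–59 mL/min → 45% of 800 mg = 360 mg.
brovanavir: 20–59 mL/min → 17% of 800 mg = 136 mg.
Total = 360 + 136 = 496 mg.

495 mg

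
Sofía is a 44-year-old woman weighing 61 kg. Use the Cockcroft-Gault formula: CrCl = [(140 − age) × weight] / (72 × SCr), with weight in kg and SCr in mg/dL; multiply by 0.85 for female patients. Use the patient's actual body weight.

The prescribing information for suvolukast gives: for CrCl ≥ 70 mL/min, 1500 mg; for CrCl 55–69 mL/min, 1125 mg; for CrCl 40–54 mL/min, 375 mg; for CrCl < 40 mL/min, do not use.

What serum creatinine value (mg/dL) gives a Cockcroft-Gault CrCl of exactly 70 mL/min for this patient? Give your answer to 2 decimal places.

0.99 mg/dL

Standard dose requires CrCl ≥ 70 mL/min.
Set (140 − 44) × 61 × 0.85 / (72 × SCr) = 70
SCr = (140 − 44) × 61 × 0.85 / (72 × 70) = 0.988 mg/dL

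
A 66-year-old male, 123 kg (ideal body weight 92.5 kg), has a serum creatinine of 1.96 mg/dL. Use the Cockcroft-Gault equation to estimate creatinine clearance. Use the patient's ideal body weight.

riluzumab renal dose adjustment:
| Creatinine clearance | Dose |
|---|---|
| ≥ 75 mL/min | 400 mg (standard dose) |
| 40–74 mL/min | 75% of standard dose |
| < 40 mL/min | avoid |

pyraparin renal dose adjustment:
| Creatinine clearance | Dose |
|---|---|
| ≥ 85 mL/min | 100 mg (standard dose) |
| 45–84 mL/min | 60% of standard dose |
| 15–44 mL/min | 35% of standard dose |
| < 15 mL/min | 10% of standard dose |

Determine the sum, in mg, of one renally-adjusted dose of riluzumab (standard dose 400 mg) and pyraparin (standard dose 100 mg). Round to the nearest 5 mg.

CrCl = (140 − 66) × 92.5 / (72 × 1.96) = 6845.0 / 141.12 ≈ 48.5 mL/min
CrCl ≈ 49 mL/min.
riluzumab: 40–74 mL/min → 75% of 400 mg = 300 mg.
pyraparin: 45–84 mL/min → 60% of 100 mg = 60 mg.
Total = 300 + 60 = 360 mg.

360 mg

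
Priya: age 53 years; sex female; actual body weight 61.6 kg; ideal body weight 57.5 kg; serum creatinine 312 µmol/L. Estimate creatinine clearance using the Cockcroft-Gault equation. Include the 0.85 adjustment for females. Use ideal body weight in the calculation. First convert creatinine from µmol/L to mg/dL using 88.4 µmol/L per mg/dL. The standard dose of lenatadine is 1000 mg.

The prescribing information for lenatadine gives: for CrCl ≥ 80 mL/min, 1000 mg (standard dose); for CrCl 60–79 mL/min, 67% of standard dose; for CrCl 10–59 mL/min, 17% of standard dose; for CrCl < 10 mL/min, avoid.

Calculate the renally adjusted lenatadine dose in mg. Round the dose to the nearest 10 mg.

170 mg

SCr = 312 / 88.4 = 3.529 mg/dL
CrCl = (140 − 53) × 57.5 / (72 × 3.529) × 0.85 = 5002.5 / 254.09 × 0.85 ≈ 16.7 mL/min
CrCl ≈ 17 mL/min → bracket 10–59 mL/min.
17% of 1000 mg = 170 mg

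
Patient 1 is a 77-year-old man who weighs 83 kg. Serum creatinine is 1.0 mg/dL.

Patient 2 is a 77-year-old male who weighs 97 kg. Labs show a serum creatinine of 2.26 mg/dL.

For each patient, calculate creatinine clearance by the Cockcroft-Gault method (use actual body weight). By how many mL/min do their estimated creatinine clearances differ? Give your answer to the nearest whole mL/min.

Patient 1: CrCl = (140 − 77) × 83 / (72 × 1) = 5229.0 / 72.00 ≈ 72.6 mL/min
Patient 2: CrCl = (140 − 77) × 97 / (72 × 2.26) = 6111.0 / 162.72 ≈ 37.6 mL/min
|72.6 − 37.6| = 35.0 mL/min

35 mL/min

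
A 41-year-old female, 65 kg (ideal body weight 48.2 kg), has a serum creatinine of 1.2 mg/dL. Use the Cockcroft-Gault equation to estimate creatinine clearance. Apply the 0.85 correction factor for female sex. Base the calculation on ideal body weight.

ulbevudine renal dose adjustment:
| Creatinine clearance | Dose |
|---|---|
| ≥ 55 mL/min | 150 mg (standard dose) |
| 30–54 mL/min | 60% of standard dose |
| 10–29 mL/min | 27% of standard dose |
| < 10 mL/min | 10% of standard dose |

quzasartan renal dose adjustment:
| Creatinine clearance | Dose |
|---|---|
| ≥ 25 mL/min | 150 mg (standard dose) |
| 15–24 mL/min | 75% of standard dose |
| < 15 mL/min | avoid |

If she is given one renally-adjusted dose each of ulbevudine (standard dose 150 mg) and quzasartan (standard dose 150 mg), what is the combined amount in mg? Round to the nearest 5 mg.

CrCl = (140 − 41) × 48.2 / (72 × 1.2) × 0.85 = 4771.8 / 86.40 × 0.85 ≈ 46.9 mL/min
CrCl ≈ 47 mL/min.
ulbevudine: 30–54 mL/min → 60% of 150 mg = 90 mg.
quzasartan: ≥ 25 mL/min → 100% of 150 mg = 150 mg.
Total = 90 + 150 = 240 mg.

240 mg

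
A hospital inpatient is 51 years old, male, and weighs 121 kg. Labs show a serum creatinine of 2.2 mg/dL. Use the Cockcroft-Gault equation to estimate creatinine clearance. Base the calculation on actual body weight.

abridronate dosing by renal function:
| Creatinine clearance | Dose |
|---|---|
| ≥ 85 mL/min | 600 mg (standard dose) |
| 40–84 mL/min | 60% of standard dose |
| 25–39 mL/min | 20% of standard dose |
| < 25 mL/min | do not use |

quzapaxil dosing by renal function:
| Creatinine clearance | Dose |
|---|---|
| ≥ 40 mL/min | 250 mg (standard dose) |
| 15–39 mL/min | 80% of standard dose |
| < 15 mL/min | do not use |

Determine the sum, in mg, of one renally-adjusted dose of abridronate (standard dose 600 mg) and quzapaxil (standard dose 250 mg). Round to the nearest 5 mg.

610 mg

CrCl = (140 − 51) × 121 / (72 × 2.2) = 10769.0 / 158.40 ≈ 68.0 mL/min
CrCl ≈ 68 mL/min.
abridronate: 40–84 mL/min → 60% of 600 mg = 360 mg.
quzapaxil: ≥ 40 mL/min → 100% of 250 mg = 250 mg.
Total = 360 + 250 = 610 mg.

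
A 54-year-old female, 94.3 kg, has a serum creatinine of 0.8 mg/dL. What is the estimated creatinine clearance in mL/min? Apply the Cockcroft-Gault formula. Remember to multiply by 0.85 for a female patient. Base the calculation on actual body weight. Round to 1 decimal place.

119.7 mL/min

CrCl = (140 − 54) × 94.3 / (72 × 0.8) × 0.85 = 8109.8 / 57.60 × 0.85 ≈ 119.7 mL/min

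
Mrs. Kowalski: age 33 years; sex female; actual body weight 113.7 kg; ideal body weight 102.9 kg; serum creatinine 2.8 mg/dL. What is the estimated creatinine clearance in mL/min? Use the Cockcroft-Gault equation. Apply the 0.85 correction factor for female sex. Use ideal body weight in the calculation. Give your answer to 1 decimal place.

CrCl = (140 − 33) × 102.9 / (72 × 2.8) × 0.85 = 11010.3 / 201.60 × 0.85 ≈ 46.4 mL/min

46.4 mL/min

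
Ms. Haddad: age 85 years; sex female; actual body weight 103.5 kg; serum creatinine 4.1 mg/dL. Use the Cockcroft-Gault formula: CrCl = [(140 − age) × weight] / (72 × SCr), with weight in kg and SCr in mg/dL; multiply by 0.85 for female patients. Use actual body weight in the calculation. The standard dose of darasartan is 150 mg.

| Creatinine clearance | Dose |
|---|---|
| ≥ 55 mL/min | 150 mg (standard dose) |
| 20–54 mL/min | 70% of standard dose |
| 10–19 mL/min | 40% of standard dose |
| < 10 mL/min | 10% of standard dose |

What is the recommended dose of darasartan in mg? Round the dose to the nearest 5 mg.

60 mg

CrCl = (140 − 85) × 103.5 / (72 × 4.1) × 0.85 = 5692.5 / 295.20 × 0.85 ≈ 16.4 mL/min
CrCl ≈ 16 mL/min → bracket 10–19 mL/min.
40% of 150 mg = 60 mg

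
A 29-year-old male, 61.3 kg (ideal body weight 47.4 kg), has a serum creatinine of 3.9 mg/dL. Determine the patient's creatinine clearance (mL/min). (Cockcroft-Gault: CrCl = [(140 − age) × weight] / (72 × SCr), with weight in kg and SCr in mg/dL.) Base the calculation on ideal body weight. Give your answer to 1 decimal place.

CrCl = (140 − 29) × 47.4 / (72 × 3.9) = 5261.4 / 280.80 ≈ 18.7 mL/min

18.7 mL/min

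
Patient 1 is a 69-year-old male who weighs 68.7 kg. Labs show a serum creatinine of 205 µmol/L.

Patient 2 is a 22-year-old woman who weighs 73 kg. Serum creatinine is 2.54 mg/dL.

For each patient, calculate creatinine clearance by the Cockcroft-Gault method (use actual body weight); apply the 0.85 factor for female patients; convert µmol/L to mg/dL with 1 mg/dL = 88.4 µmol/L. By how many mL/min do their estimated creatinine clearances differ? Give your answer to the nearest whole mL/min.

Patient 1: SCr = 205 / 88.4 = 2.319 mg/dL
Patient 1: CrCl = (140 − 69) × 68.7 / (72 × 2.319) = 4877.7 / 166.97 ≈ 29.2 mL/min
Patient 2: CrCl = (140 − 22) × 73 / (72 × 2.54) × 0.85 = 8614.0 / 182.88 × 0.85 ≈ 40.0 mL/min
|29.2 − 40.0| = 10.8 mL/min

11 mL/min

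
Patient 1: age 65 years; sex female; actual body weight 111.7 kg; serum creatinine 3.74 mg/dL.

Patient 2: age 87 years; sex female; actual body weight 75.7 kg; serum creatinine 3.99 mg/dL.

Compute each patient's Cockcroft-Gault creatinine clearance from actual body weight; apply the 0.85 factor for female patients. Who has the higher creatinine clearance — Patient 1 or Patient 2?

Patient 1

Patient 1: CrCl = (140 − 65) × 111.7 / (72 × 3.74) × 0.85 = 8377.5 / 269.28 × 0.85 ≈ 26.4 mL/min
Patient 2: CrCl = (140 − 87) × 75.7 / (72 × 3.99) × 0.85 = 4012.1 / 287.28 × 0.85 ≈ 11.9 mL/min
26.4 vs 11.9 mL/min → Patient 1 is higher.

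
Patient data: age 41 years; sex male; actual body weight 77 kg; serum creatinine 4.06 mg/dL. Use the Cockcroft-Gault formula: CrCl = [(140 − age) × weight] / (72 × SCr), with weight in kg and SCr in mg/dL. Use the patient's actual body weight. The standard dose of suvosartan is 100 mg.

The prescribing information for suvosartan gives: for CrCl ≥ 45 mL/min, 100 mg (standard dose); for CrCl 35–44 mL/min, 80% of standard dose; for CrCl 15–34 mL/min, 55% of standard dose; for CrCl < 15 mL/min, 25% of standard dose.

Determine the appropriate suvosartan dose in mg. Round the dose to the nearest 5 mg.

CrCl = (140 − 41) × 77 / (72 × 4.06) = 7623.0 / 292.32 ≈ 26.1 mL/min
CrCl ≈ 26 mL/min → bracket 15–34 mL/min.
55% of 100 mg = 55 mg

55 mg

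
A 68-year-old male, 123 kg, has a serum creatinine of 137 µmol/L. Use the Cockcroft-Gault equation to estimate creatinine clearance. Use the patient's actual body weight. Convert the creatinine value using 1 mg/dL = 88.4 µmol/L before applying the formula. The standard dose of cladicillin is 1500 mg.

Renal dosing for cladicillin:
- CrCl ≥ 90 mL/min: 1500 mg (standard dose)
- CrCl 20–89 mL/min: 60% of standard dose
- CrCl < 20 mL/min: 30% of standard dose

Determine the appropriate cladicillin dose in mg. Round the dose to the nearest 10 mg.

SCr = 137 / 88.4 = 1.55 mg/dL
CrCl = (140 − 68) × 123 / (72 × 1.55) = 8856.0 / 111.60 ≈ 79.4 mL/min
CrCl ≈ 79 mL/min → bracket 20–89 mL/min.
60% of 1500 mg = 900 mg

900 mg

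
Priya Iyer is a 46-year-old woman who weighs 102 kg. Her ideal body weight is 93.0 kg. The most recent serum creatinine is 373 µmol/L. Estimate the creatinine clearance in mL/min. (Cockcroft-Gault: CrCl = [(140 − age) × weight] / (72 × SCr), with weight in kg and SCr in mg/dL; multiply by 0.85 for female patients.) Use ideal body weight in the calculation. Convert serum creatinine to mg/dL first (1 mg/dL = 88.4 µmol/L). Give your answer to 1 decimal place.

SCr = 373 / 88.4 = 4.219 mg/dL
CrCl = (140 − 46) × 93 / (72 × 4.219) × 0.85 = 8742.0 / 303.77 × 0.85 ≈ 24.5 mL/min

24.5 mL/min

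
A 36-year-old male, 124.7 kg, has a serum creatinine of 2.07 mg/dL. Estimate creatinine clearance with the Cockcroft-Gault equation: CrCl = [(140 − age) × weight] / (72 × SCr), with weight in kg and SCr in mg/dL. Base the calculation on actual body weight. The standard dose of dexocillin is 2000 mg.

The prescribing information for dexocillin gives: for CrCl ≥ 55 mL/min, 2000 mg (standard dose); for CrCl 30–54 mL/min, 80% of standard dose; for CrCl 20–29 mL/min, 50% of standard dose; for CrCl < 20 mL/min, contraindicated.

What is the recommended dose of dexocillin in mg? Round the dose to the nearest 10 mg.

CrCl = (140 − 36) × 124.7 / (72 × 2.07) = 12968.8 / 149.04 ≈ 87.0 mL/min
CrCl ≈ 87 mL/min → bracket ≥ 55 mL/min.
100% of 2000 mg = 2000 mg

2000 mg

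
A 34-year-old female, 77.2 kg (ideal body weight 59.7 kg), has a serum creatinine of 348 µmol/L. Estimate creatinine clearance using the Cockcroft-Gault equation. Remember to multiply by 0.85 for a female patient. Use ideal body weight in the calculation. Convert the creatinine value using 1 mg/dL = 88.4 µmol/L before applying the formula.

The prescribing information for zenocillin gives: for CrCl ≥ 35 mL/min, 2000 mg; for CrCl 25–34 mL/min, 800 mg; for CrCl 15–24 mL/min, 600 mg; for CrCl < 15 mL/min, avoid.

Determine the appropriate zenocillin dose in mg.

SCr = 348 / 88.4 = 3.937 mg/dL
CrCl = (140 − 34) × 59.7 / (72 × 3.937) × 0.85 = 6328.2 / 283.46 × 0.85 ≈ 19.0 mL/min
CrCl ≈ 19 mL/min → bracket 15–24 mL/min.
Dose for this bracket: 600 mg.

600 mg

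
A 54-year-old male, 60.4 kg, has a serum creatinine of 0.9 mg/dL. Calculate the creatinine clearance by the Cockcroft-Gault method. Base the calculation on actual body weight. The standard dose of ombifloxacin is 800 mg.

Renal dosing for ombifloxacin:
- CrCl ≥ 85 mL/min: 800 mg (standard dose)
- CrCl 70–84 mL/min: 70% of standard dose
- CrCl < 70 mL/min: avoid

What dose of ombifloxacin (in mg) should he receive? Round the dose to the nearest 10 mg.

CrCl = (140 − 54) × 60.4 / (72 × 0.9) = 5194.4 / 64.80 ≈ 80.2 mL/min
CrCl ≈ 80 mL/min → bracket 70–84 mL/min.
70% of 800 mg = 560 mg

560 mg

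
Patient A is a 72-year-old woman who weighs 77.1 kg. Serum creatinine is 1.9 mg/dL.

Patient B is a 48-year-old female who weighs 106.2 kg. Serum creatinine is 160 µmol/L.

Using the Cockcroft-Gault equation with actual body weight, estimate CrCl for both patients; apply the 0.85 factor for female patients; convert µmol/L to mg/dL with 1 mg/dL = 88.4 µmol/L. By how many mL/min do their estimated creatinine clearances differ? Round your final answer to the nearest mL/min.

31 mL/min

Patient A: CrCl = (140 − 72) × 77.1 / (72 × 1.9) × 0.85 = 5242.8 / 136.80 × 0.85 ≈ 32.6 mL/min
Patient B: SCr = 160 / 88.4 = 1.81 mg/dL
Patient B: CrCl = (140 − 48) × 106.2 / (72 × 1.81) × 0.85 = 9770.4 / 130.32 × 0.85 ≈ 63.7 mL/min
|32.6 − 63.7| = 31.1 mL/min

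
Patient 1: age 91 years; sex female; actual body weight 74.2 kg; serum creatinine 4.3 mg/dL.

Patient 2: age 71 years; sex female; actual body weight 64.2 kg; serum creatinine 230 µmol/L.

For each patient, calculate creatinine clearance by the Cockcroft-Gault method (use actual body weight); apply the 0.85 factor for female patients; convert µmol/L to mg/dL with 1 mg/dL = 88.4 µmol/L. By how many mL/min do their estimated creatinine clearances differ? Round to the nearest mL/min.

Patient 1: CrCl = (140 − 91) × 74.2 / (72 × 4.3) × 0.85 = 3635.8 / 309.60 × 0.85 ≈ 10.0 mL/min
Patient 2: SCr = 230 / 88.4 = 2.602 mg/dL
Patient 2: CrCl = (140 − 71) × 64.2 / (72 × 2.602) × 0.85 = 4429.8 / 187.34 × 0.85 ≈ 20.1 mL/min
|10.0 − 20.1| = 10.1 mL/min

10 mL/min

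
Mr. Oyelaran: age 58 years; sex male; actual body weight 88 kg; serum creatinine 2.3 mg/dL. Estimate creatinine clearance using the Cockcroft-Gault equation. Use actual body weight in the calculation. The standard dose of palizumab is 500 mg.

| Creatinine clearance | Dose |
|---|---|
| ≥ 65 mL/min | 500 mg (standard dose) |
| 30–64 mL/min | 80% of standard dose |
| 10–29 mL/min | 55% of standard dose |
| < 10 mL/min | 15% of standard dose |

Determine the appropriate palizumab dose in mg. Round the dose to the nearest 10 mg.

400 mg

CrCl = (140 − 58) × 88 / (72 × 2.3) = 7216.0 / 165.60 ≈ 43.6 mL/min
CrCl ≈ 44 mL/min → bracket 30–64 mL/min.
80% of 500 mg = 400 mg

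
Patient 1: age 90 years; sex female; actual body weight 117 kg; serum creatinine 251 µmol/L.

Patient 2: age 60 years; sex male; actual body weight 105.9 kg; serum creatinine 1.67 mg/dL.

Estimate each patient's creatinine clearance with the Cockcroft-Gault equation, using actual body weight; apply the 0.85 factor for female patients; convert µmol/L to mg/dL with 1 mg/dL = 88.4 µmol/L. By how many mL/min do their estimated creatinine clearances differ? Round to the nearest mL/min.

Patient 1: SCr = 251 / 88.4 = 2.839 mg/dL
Patient 1: CrCl = (140 − 90) × 117 / (72 × 2.839) × 0.85 = 5850.0 / 204.41 × 0.85 ≈ 24.3 mL/min
Patient 2: CrCl = (140 − 60) × 105.9 / (72 × 1.67) = 8472.0 / 120.24 ≈ 70.5 mL/min
|24.3 − 70.5| = 46.2 mL/min

46 mL/min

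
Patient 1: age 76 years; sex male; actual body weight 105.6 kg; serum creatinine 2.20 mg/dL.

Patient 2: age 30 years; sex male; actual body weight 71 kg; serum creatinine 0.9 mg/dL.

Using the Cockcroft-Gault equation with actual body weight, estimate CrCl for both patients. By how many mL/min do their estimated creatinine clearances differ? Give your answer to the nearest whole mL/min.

78 mL/min

Patient 1: CrCl = (140 − 76) × 105.6 / (72 × 2.2) = 6758.4 / 158.40 ≈ 42.7 mL/min
Patient 2: CrCl = (140 − 30) × 71 / (72 × 0.9) = 7810.0 / 64.80 ≈ 120.5 mL/min
|42.7 − 120.5| = 77.8 mL/min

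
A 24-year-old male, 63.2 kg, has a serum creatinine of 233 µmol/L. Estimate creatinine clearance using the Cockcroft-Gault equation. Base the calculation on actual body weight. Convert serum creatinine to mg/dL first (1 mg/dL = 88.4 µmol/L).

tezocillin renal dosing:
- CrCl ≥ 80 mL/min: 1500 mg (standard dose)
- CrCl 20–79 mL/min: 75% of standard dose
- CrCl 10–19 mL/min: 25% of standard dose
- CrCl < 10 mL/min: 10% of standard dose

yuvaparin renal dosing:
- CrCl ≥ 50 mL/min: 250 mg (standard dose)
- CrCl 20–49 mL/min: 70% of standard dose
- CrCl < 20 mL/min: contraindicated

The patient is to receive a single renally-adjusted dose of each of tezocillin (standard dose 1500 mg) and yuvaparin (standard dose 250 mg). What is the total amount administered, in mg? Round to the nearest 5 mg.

1300 mg

SCr = 233 / 88.4 = 2.636 mg/dL
CrCl = (140 − 24) × 63.2 / (72 × 2.636) = 7331.2 / 189.79 ≈ 38.6 mL/min
CrCl ≈ 39 mL/min.
tezocillin: 20–79 mL/min → 75% of 1500 mg = 1125 mg.
yuvaparin: 20–49 mL/min → 70% of 250 mg = 175 mg.
Total = 1125 + 175 = 1300 mg.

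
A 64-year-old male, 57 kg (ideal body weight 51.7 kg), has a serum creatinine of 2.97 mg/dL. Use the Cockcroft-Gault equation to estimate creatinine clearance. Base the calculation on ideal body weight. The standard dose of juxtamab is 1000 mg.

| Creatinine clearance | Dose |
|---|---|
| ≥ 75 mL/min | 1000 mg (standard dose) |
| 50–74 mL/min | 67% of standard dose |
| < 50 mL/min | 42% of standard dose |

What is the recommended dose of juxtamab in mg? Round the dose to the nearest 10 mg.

CrCl = (140 − 64) × 51.7 / (72 × 2.97) = 3929.2 / 213.84 ≈ 18.4 mL/min
CrCl ≈ 18 mL/min → bracket < 50 mL/min.
42% of 1000 mg = 420 mg

420 mg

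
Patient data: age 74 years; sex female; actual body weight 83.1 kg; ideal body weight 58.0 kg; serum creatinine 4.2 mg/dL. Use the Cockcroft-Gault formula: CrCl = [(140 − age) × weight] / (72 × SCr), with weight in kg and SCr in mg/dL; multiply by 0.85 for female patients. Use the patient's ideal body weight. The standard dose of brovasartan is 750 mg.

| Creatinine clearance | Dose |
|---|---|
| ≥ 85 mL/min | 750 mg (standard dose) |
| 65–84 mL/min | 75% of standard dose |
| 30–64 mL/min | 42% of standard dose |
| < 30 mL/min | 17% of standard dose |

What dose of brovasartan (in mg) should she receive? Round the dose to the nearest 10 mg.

CrCl = (140 − 74) × 58 / (72 × 4.2) × 0.85 = 3828.0 / 302.40 × 0.85 ≈ 10.8 mL/min
CrCl ≈ 11 mL/min → bracket < 30 mL/min.
17% of 750 mg = 127.5 mg → 130 mg

130 mg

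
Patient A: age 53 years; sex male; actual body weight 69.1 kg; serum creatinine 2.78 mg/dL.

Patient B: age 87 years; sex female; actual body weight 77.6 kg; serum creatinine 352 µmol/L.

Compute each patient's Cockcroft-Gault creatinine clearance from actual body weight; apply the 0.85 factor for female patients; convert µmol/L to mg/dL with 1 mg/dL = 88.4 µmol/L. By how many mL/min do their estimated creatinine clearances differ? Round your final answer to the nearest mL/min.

18 mL/min

Patient A: CrCl = (140 − 53) × 69.1 / (72 × 2.78) = 6011.7 / 200.16 ≈ 30.0 mL/min
Patient B: SCr = 352 / 88.4 = 3.982 mg/dL
Patient B: CrCl = (140 − 87) × 77.6 / (72 × 3.982) × 0.85 = 4112.8 / 286.70 × 0.85 ≈ 12.2 mL/min
|30.0 − 12.2| = 17.8 mL/min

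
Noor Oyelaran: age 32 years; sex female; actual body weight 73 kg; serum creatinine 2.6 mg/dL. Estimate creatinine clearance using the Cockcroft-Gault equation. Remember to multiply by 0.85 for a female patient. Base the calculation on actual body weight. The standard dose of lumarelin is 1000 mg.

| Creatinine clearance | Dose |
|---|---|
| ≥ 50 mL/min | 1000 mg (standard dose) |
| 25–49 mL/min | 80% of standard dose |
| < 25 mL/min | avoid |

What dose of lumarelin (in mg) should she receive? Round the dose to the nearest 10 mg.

CrCl = (140 − 32) × 73 / (72 × 2.6) × 0.85 = 7884.0 / 187.20 × 0.85 ≈ 35.8 mL/min
CrCl ≈ 36 mL/min → bracket 25–49 mL/min.
80% of 1000 mg = 800 mg

800 mg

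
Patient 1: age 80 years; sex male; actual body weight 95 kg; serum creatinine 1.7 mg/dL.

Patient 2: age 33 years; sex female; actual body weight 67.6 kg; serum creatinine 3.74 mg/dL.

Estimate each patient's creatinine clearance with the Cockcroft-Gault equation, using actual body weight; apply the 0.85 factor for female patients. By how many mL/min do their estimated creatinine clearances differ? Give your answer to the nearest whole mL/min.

Patient 1: CrCl = (140 − 80) × 95 / (72 × 1.7) = 5700.0 / 122.40 ≈ 46.6 mL/min
Patient 2: CrCl = (140 − 33) × 67.6 / (72 × 3.74) × 0.85 = 7233.2 / 269.28 × 0.85 ≈ 22.8 mL/min
|46.6 − 22.8| = 23.8 mL/min

24 mL/min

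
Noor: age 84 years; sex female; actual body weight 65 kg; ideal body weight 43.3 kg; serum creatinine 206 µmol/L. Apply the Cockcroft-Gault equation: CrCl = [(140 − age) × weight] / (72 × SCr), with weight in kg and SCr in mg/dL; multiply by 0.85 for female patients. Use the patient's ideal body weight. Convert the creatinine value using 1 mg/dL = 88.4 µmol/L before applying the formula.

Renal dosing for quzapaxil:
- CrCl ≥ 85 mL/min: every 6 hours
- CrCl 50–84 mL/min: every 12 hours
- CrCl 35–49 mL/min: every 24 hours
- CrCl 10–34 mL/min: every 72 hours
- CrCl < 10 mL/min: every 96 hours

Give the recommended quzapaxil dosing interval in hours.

SCr = 206 / 88.4 = 2.33 mg/dL
CrCl = (140 − 84) × 43.3 / (72 × 2.33) × 0.85 = 2424.8 / 167.76 × 0.85 ≈ 12.3 mL/min
CrCl ≈ 12 mL/min → bracket 10–34 mL/min → every 72 hours.

every 72 hours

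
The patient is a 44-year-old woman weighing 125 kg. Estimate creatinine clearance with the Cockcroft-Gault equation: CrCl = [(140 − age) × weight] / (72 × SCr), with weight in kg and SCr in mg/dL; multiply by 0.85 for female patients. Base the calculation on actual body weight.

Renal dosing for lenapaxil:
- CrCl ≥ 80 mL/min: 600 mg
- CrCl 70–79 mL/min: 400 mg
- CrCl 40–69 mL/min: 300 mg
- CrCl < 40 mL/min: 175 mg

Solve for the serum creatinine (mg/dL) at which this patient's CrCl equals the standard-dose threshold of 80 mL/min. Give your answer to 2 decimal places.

Standard dose requires CrCl ≥ 80 mL/min.
Set (140 − 44) × 125 × 0.85 / (72 × SCr) = 80
SCr = (140 − 44) × 125 × 0.85 / (72 × 80) = 1.771 mg/dL

1.77 mg/dL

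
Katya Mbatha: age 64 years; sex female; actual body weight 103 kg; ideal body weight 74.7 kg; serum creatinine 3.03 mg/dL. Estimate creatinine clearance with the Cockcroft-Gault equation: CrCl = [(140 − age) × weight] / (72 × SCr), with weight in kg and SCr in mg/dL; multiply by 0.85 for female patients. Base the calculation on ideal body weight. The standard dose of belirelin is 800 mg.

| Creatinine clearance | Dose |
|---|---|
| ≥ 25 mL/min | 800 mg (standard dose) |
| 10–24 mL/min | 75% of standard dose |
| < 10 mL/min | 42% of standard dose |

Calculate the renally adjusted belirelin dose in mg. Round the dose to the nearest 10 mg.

600 mg

CrCl = (140 − 64) × 74.7 / (72 × 3.03) × 0.85 = 5677.2 / 218.16 × 0.85 ≈ 22.1 mL/min
CrCl ≈ 22 mL/min → bracket 10–24 mL/min.
75% of 800 mg = 600 mg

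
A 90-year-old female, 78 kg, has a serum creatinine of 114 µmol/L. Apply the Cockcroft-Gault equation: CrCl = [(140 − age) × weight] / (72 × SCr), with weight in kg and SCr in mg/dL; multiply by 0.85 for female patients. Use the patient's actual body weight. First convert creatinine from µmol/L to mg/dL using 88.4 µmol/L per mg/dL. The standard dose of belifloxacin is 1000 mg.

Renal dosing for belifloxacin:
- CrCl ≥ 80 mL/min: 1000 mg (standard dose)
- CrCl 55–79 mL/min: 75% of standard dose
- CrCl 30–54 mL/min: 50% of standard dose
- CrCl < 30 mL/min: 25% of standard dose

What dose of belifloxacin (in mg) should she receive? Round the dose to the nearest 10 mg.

SCr = 114 / 88.4 = 1.29 mg/dL
CrCl = (140 − 90) × 78 / (72 × 1.29) × 0.85 = 3900.0 / 92.88 × 0.85 ≈ 35.7 mL/min
CrCl ≈ 36 mL/min → bracket 30–54 mL/min.
50% of 1000 mg = 500 mg

500 mg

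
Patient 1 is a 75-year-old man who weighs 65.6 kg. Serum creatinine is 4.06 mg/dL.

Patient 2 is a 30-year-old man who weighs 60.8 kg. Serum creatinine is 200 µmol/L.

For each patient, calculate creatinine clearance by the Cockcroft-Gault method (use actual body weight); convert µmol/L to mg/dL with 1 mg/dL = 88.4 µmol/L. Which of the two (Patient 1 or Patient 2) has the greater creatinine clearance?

Patient 2

Patient 1: CrCl = (140 − 75) × 65.6 / (72 × 4.06) = 4264.0 / 292.32 ≈ 14.6 mL/min
Patient 2: SCr = 200 / 88.4 = 2.262 mg/dL
Patient 2: CrCl = (140 − 30) × 60.8 / (72 × 2.262) = 6688.0 / 162.86 ≈ 41.1 mL/min
14.6 vs 41.1 mL/min → Patient 2 is higher.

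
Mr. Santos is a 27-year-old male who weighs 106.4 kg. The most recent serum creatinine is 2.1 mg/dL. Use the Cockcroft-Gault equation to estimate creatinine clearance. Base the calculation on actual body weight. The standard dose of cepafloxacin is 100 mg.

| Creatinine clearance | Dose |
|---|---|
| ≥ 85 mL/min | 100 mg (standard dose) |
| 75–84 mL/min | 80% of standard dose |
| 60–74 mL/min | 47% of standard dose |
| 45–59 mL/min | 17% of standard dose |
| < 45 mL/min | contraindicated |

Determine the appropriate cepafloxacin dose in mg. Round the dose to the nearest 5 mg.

CrCl = (140 − 27) × 106.4 / (72 × 2.1) = 12023.2 / 151.20 ≈ 79.5 mL/min
CrCl ≈ 80 mL/min → bracket 75–84 mL/min.
80% of 100 mg = 80 mg

80 mg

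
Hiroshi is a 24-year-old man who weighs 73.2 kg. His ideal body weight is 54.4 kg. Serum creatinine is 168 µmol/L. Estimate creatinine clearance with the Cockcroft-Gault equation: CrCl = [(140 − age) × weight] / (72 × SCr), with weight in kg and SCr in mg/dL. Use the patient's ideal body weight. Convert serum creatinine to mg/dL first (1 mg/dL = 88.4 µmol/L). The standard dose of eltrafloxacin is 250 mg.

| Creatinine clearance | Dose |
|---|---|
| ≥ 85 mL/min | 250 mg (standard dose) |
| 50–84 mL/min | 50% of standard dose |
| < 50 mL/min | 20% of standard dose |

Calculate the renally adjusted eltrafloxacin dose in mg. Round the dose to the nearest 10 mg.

50 mg

SCr = 168 / 88.4 = 1.9 mg/dL
CrCl = (140 − 24) × 54.4 / (72 × 1.9) = 6310.4 / 136.80 ≈ 46.1 mL/min
CrCl ≈ 46 mL/min → bracket < 50 mL/min.
20% of 250 mg = 50 mg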